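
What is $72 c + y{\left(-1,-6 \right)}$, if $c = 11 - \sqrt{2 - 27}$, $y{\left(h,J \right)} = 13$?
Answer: $805 - 360 i \approx 805.0 - 360.0 i$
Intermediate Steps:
$c = 11 - 5 i$ ($c = 11 - \sqrt{-25} = 11 - 5 i \approx 11.0 - 5.0 i$)
$72 c + y{\left(-1,-6 \right)} = 72 \left(11 - 5 i\right) + 13 = \left(792 - 360 i\right) + 13 = 805 - 360 i$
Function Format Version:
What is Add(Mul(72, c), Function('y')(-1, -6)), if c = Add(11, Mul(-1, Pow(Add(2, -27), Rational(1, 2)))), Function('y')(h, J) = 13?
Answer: Add(805, Mul(-360, I)) ≈ Add(805.00, Mul(-360.00, I))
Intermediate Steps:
c = Add(11, Mul(-5, I)) (c = Add(11, Mul(-1, Pow(-25, Rational(1, 2)))) = Add(11, Mul(-1, Mul(5, I))) = Add(11, Mul(-5, I)) ≈ Add(11.000, Mul(-5.0000, I)))
Add(Mul(72, c), Function('y')(-1, -6)) = Add(Mul(72, Add(11, Mul(-5, I))), 13) = Add(Add(792, Mul(-360, I)), 13) = Add(805, Mul(-360, I))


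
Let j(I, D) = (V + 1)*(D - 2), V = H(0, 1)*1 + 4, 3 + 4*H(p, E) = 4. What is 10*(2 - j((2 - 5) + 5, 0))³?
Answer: 78125/4 ≈ 19531.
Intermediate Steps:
H(p, E) = ¼ (H(p, E) = -¾ + (¼)*4 = -¾ + 1 = ¼)
V = 17/4 (V = (¼)*1 + 4 = ¼ + 4 = 17/4 ≈ 4.2500)
j(I, D) = -21/2 + 21*D/4 (j(I, D) = (17/4 + 1)*(D - 2) = 21*(-2 + D)/4 = -21/2 + 21*D/4)
10*(2 - j((2 - 5) + 5, 0))³ = 10*(2 - (-21/2 + (21/4)*0))³ = 10*(2 - (-21/2 + 0))³ = 10*(2 - 1*(-21/2))³ = 10*(2 + 21/2)³ = 10*(25/2)³ = 10*(15625/8) = 78125/4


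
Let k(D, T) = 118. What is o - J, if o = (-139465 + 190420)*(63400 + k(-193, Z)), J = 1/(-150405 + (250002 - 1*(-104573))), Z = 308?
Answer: 660808391907299/204170 ≈ 3.2366e+9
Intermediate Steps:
J = 1/204170 (J = 1/(-150405 + (250002 + 104573)) = 1/(-150405 + 354575) = 1/204170 ≈ 4.8979e-6)
o = 3236559690 (o = (-139465 + 190420)*(63400 + 118) = 50955*63518 = 3236559690)
o - J = 3236559690 - 1*1/204170 = 3236559690 - 1/204170 = 660808391907299/204170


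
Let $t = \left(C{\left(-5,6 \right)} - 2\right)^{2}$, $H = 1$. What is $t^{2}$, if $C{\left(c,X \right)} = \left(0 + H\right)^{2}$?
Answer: $1$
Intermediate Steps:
$C{\left(c,X \right)} = 1$ ($C{\left(c,X \right)} = \left(0 + 1\right)^{2} = 1^{2} = 1$)
$t = 1$ ($t = \left(1 - 2\right)^{2} = \left(-1\right)^{2} = 1$)
$t^{2} = 1^{2} = 1$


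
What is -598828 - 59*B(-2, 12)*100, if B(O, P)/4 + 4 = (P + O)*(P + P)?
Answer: -6168428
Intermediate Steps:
B(O, P) = -16 + 8*P*(O + P) (B(O, P) = -16 + 4*((P + O)*(P + P)) = -16 + 4*((O + P)*(2*P)) = -16 + 4*(2*P*(O + P)) = -16 + 8*P*(O + P))
-598828 - 59*B(-2, 12)*100 = -598828 - 59*(-16 + 8*12**2 + 8*(-2)*12)*100 = -598828 - 59*(-16 + 8*144 - 192)*100 = -598828 - 59*(-16 + 1152 - 192)*100 = -598828 - 59*944*100 = -598828 - 55696*100 = -598828 - 1*5569600 = -598828 - 5569600 = -6168428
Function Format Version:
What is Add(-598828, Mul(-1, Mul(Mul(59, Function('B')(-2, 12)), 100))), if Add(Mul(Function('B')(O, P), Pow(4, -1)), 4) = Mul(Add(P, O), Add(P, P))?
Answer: -6168428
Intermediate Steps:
Function('B')(O, P) = Add(-16, Mul(8, P, Add(O, P))) (Function('B')(O, P) = Add(-16, Mul(4, Mul(Add(P, O), Add(P, P)))) = Add(-16, Mul(4, Mul(Add(O, P), Mul(2, P)))) = Add(-16, Mul(4, Mul(2, P, Add(O, P)))) = Add(-16, Mul(8, P, Add(O, P))))
Add(-598828, Mul(-1, Mul(Mul(59, Function('B')(-2, 12)), 100))) = Add(-598828, Mul(-1, Mul(Mul(59, Add(-16, Mul(8, Pow(12, 2)), Mul(8, -2, 12))), 100))) = Add(-598828, Mul(-1, Mul(Mul(59, Add(-16, Mul(8, 144), -192)), 100))) = Add(-598828, Mul(-1, Mul(Mul(59, Add(-16, 1152, -192)), 100))) = Add(-598828, Mul(-1, Mul(Mul(59, 944), 100))) = Add(-598828, Mul(-1, Mul(55696, 100))) = Add(-598828, Mul(-1, 5569600)) = Add(-598828, -5569600) = -6168428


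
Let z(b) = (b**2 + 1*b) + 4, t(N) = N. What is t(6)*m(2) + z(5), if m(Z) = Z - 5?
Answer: 16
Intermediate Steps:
m(Z) = -5 + Z
z(b) = 4 + b + b**2 (z(b) = (b**2 + b) + 4 = (b + b**2) + 4 = 4 + b + b**2)
t(6)*m(2) + z(5) = 6*(-5 + 2) + (4 + 5 + 5**2) = 6*(-3) + (4 + 5 + 25) = -18 + 34 = 16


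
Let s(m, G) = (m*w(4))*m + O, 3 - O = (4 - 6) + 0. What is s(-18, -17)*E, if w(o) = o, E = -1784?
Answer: -2320984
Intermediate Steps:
O = 5 (O = 3 - ((4 - 6) + 0) = 3 - (-2 + 0) = 3 - 1*(-2) = 3 + 2 = 5)
s(m, G) = 5 + 4*m² (s(m, G) = (m*4)*m + 5 = (4*m)*m + 5 = 4*m² + 5 = 5 + 4*m²)
s(-18, -17)*E = (5 + 4*(-18)²)*(-1784) = (5 + 4*324)*(-1784) = (5 + 1296)*(-1784) = 1301*(-1784) = -2320984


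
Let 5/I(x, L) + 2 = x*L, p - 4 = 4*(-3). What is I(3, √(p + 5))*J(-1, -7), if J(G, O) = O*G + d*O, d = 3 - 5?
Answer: -210/31 - 315*I*√3/31 ≈ -6.7742 - 17.6*I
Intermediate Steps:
d = -2
p = -8 (p = 4 + 4*(-3) = 4 - 12 = -8)
J(G, O) = -2*O + G*O (J(G, O) = O*G - 2*O = G*O - 2*O = -2*O + G*O)
I(x, L) = 5/(-2 + L*x) (I(x, L) = 5/(-2 + x*L) = 5/(-2 + L*x))
I(3, √(p + 5))*J(-1, -7) = (5/(-2 + √(-8 + 5)*3))*(-7*(-2 - 1)) = (5/(-2 + √(-3)*3))*(-7*(-3)) = (5/(-2 + (I*√3)*3))*21 = (5/(-2 + 3*I*√3))*21 = 105/(-2 + 3*I*√3)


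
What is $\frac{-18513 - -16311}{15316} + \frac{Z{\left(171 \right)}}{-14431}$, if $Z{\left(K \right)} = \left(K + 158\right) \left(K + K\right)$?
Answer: $- \frac{877551375}{110512598} \approx -7.9407$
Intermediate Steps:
$Z{\left(K \right)} = 2 K \left(158 + K\right)$ ($Z{\left(K \right)} = \left(158 + K\right) 2 K = 2 K \left(158 + K\right)$)
$\frac{-18513 - -16311}{15316} + \frac{Z{\left(171 \right)}}{-14431} = \frac{-18513 - -16311}{15316} + \frac{2 \cdot 171 \left(158 + 171\right)}{-14431} = \left(-18513 + 16311\right) \frac{1}{15316} + 2 \cdot 171 \cdot 329 \left(- \frac{1}{14431}\right) = \left(-2202\right) \frac{1}{15316} + 112518 \left(- \frac{1}{14431}\right) = - \frac{1101}{7658} - \frac{112518}{14431} = - \frac{877551375}{110512598}$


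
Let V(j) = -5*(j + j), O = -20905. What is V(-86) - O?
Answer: 21765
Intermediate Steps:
V(j) = -10*j
V(-86) - O = -10*(-86) - 1*(-20905) = 860 + 20905 = 21765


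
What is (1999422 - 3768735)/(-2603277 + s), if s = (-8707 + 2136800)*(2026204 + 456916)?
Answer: -1769313/5284307686883 ≈ -3.3482e-7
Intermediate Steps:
s = 5284310290160 (s = 2128093*2483120 = 5284310290160)
(1999422 - 3768735)/(-2603277 + s) = (1999422 - 3768735)/(-2603277 + 5284310290160) = -1769313/5284307686883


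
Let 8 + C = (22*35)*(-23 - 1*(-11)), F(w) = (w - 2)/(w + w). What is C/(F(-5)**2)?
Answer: -924800/49 ≈ -18873.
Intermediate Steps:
F(w) = (-2 + w)/(2*w) (F(w) = (-2 + w)/((2*w)) = (-2 + w)*(1/(2*w)) = (-2 + w)/(2*w))
C = -9248 (C = -8 + (22*35)*(-23 - 1*(-11)) = -8 + 770*(-23 + 11) = -8 + 770*(-12) = -8 - 9240 = -9248)
C/(F(-5)**2) = -9248*100/(-2 - 5)**2 = -9248/(((1/2)*(-1/5)*(-7))**2) = -9248/((7/10)**2) = -9248/49/100 = -9248*100/49 = -924800/49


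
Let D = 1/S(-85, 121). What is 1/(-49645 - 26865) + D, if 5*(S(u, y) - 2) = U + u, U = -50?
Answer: -15307/382550 ≈ -0.040013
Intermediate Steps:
S(u, y) = -8 + u/5 (S(u, y) = 2 + (-50 + u)/5 = 2 + (-10 + u/5) = -8 + u/5)
D = -1/25 (D = 1/(-8 + (⅕)*(-85)) = 1/(-8 - 17) = 1/(-25) = -1/25 ≈ -0.040000)
1/(-49645 - 26865) + D = 1/(-49645 - 26865) - 1/25 = 1/(-76510) - 1/25 = -1/76510 - 1/25 = -15307/382550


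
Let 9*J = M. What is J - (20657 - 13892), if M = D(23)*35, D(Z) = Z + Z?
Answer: -59275/9 ≈ -6586.1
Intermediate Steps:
D(Z) = 2*Z
M = 1610 (M = (2*23)*35 = 46*35 = 1610)
J = 1610/9 (J = (1/9)*1610 = 1610/9 ≈ 178.89)
J - (20657 - 13892) = 1610/9 - (20657 - 13892) = 1610/9 - 1*6765 = 1610/9 - 6765 = -59275/9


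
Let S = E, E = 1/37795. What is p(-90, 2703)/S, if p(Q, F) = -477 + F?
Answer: 84131670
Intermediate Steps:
E = 1/37795 ≈ 2.6459e-5
S = 1/37795 ≈ 2.6459e-5
p(-90, 2703)/S = (-477 + 2703)/(1/37795) = 2226*37795 = 84131670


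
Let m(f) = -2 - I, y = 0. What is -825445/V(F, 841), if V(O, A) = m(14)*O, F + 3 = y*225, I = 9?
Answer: -825445/33 ≈ -25014.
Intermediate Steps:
m(f) = -11 (m(f) = -2 - 1*9 = -2 - 9 = -11)
F = -3 (F = -3 + 0*225 = -3 + 0 = -3)
V(O, A) = -11*O
-825445/V(F, 841) = -825445/((-11*(-3))) = -825445/33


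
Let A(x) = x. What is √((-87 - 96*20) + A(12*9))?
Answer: 3*I*√211 ≈ 43.578*I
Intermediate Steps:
√((-87 - 96*20) + A(12*9)) = √((-87 - 96*20) + 12*9) = √((-87 - 1920) + 108) = √(-2007 + 108) = √(-1899) = 3*I*√211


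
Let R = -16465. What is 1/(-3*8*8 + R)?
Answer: -1/16657 ≈ -6.0035e-5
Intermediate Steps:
1/(-3*8*8 + R) = 1/(-3*8*8 - 16465) = 1/(-24*8 - 16465) = 1/(-192 - 16465) = 1/(-16657) = -1/16657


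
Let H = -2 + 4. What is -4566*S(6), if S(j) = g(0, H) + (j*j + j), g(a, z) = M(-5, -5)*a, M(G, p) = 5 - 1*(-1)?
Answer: -191772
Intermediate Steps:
H = 2
M(G, p) = 6 (M(G, p) = 5 + 1 = 6)
g(a, z) = 6*a
S(j) = j + j² (S(j) = 6*0 + (j*j + j) = 0 + (j² + j) = 0 + (j + j²) = j + j²)
-4566*S(6) = -27396*(1 + 6) = -27396*7 = -4566*42 = -191772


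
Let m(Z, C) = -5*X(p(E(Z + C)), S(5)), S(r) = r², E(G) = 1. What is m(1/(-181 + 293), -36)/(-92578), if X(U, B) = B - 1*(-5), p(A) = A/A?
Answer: 75/46289 ≈ 0.0016203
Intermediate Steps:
p(A) = 1
X(U, B) = 5 + B (X(U, B) = B + 5 = 5 + B)
m(Z, C) = -150 (m(Z, C) = -5*(5 + 5²) = -5*(5 + 25) = -5*30 = -150)
m(1/(-181 + 293), -36)/(-92578) = -150/(-92578) = -150*(-1/92578) = 75/46289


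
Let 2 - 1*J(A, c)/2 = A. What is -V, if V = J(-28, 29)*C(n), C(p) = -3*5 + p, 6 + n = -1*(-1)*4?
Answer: 1020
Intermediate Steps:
J(A, c) = 4 - 2*A
n = -2 (n = -6 - 1*(-1)*4 = -6 + 1*4 = -6 + 4 = -2)
C(p) = -15 + p
V = -1020 (V = (4 - 2*(-28))*(-15 - 2) = (4 + 56)*(-17) = 60*(-17) = -1020)
-V = -1*(-1020) = 1020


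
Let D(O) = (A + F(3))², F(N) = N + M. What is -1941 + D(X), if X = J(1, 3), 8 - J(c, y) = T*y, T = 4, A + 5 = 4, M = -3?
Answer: -1940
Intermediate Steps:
A = -1 (A = -5 + 4 = -1)
F(N) = -3 + N (F(N) = N - 3 = -3 + N)
J(c, y) = 8 - 4*y
X = -4 (X = 8 - 4*3 = 8 - 12 = -4)
D(O) = 1 (D(O) = (-1 + (-3 + 3))² = (-1 + 0)² = (-1)² = 1)
-1941 + D(X) = -1941 + 1 = -1940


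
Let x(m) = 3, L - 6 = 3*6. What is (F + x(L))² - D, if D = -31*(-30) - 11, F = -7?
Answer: -903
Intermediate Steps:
L = 24 (L = 6 + 3*6 = 6 + 18 = 24)
D = 919 (D = 930 - 11 = 919)
(F + x(L))² - D = (-7 + 3)² - 1*919 = (-4)² - 919 = 16 - 919 = -903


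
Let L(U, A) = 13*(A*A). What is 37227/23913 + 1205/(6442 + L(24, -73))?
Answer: 949202126/603556149 ≈ 1.5727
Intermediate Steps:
L(U, A) = 13*A²
37227/23913 + 1205/(6442 + L(24, -73)) = 37227/23913 + 1205/(6442 + 13*(-73)²) = 37227*(1/23913) + 1205/(6442 + 13*5329) = 12409/7971 + 1205/(6442 + 69277) = 12409/7971 + 1205/75719 = 949202126/603556149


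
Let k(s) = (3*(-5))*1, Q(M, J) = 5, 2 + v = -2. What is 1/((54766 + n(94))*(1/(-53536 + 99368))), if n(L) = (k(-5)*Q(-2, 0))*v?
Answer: 22916/27533 ≈ 0.83231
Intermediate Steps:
v = -4 (v = -2 - 2 = -4)
k(s) = -15 (k(s) = -15*1 = -15)
n(L) = 300 (n(L) = -15*5*(-4) = -75*(-4) = 300)
1/((54766 + n(94))*(1/(-53536 + 99368))) = 1/((54766 + 300)*(1/(-53536 + 99368))) = 1/(55066*(1/45832)) = (1/55066)*45832 = 22916/27533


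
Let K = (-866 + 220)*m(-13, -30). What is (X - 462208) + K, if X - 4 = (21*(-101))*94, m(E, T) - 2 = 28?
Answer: -680958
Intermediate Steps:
m(E, T) = 30 (m(E, T) = 2 + 28 = 30)
X = -199370 (X = 4 + (21*(-101))*94 = 4 - 2121*94 = 4 - 199374 = -199370)
K = -19380 (K = (-866 + 220)*30 = -646*30 = -19380)
(X - 462208) + K = (-199370 - 462208) - 19380 = -661578 - 19380 = -680958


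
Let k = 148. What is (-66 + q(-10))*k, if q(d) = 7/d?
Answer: -49358/5 ≈ -9871.6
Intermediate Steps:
(-66 + q(-10))*k = (-66 + 7/(-10))*148 = (-66 + 7*(-⅒))*148 = (-66 - 7/10)*148 = -667/10*148 = -49358/5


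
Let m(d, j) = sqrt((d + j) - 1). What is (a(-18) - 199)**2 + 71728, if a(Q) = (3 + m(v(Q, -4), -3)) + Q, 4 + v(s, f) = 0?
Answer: 117516 - 856*I*sqrt(2) ≈ 1.1752e+5 - 1210.6*I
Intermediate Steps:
v(s, f) = -4 (v(s, f) = -4 + 0 = -4)
m(d, j) = sqrt(-1 + d + j)
a(Q) = 3 + Q + 2*I*sqrt(2) (a(Q) = (3 + sqrt(-1 - 4 - 3)) + Q = (3 + sqrt(-8)) + Q = (3 + 2*I*sqrt(2)) + Q = 3 + Q + 2*I*sqrt(2))
(a(-18) - 199)**2 + 71728 = ((3 - 18 + 2*I*sqrt(2)) - 199)**2 + 71728 = ((-15 + 2*I*sqrt(2)) - 199)**2 + 71728 = (-214 + 2*I*sqrt(2))**2 + 71728 = 71728 + (-214 + 2*I*sqrt(2))**2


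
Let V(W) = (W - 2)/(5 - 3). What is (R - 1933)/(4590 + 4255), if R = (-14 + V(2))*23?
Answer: -451/1769 ≈ -0.25495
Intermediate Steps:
V(W) = -1 + W/2 (V(W) = (-2 + W)/2 = (-2 + W)*(½) = -1 + W/2)
R = -322 (R = (-14 + (-1 + (½)*2))*23 = (-14 + (-1 + 1))*23 = (-14 + 0)*23 = -14*23 = -322)
(R - 1933)/(4590 + 4255) = (-322 - 1933)/(4590 + 4255) = -2255/8845 = -2255*1/8845 = -451/1769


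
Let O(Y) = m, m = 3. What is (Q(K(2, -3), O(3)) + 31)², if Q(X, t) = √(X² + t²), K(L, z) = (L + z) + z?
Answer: 1296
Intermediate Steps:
O(Y) = 3
K(L, z) = L + 2*z
(Q(K(2, -3), O(3)) + 31)² = (√((2 + 2*(-3))² + 3²) + 31)² = (√((2 - 6)² + 9) + 31)² = (√((-4)² + 9) + 31)² = (√(16 + 9) + 31)² = (√25 + 31)² = (5 + 31)² = 36² = 1296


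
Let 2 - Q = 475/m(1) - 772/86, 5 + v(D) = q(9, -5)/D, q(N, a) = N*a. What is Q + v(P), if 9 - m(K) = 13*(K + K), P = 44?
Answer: 1058041/32164 ≈ 32.895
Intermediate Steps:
m(K) = 9 - 26*K (m(K) = 9 - 13*(K + K) = 9 - 13*2*K = 9 - 26*K)
v(D) = -5 - 45/D (v(D) = -5 + (9*(-5))/D = -5 - 45/D)
Q = 28449/731 (Q = 2 - (475/(9 - 26*1) - 772/86) = 2 - (475/(9 - 26) - 772*1/86) = 2 - (475/(-17) - 386/43) = 2 - (475*(-1/17) - 386/43) = 2 - (-475/17 - 386/43) = 2 - 1*(-26987/731) = 2 + 26987/731 = 28449/731 ≈ 38.918)
Q + v(P) = 28449/731 + (-5 - 45/44) = 28449/731 - 265/44 = 1058041/32164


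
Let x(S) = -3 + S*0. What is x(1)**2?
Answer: 9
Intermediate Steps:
x(S) = -3 (x(S) = -3 + 0 = -3)
x(1)**2 = (-3)**2 = 9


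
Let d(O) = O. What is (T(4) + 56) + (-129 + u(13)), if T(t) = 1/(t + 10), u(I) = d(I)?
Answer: -839/14 ≈ -59.929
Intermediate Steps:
u(I) = I
T(t) = 1/(10 + t)
(T(4) + 56) + (-129 + u(13)) = (1/(10 + 4) + 56) + (-129 + 13) = (1/14 + 56) - 116 = 785/14 - 116 = -839/14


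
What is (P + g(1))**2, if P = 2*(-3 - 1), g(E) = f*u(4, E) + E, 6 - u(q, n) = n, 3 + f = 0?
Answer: 484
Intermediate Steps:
f = -3 (f = -3 + 0 = -3)
u(q, n) = 6 - n
g(E) = -18 + 4*E (g(E) = -3*(6 - E) + E = (-18 + 3*E) + E = -18 + 4*E)
P = -8 (P = 2*(-4) = -8)
(P + g(1))**2 = (-8 + (-18 + 4*1))**2 = (-8 + (-18 + 4))**2 = (-8 - 14)**2 = (-22)**2 = 484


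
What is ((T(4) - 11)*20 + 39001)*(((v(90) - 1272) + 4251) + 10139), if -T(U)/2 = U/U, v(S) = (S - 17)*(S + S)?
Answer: 1017261178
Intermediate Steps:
v(S) = 2*S*(-17 + S) (v(S) = (-17 + S)*(2*S) = 2*S*(-17 + S))
T(U) = -2 (T(U) = -2*U/U = -2*1 = -2)
((T(4) - 11)*20 + 39001)*(((v(90) - 1272) + 4251) + 10139) = ((-2 - 11)*20 + 39001)*(((2*90*(-17 + 90) - 1272) + 4251) + 10139) = (-13*20 + 39001)*(((2*90*73 - 1272) + 4251) + 10139) = (-260 + 39001)*(((13140 - 1272) + 4251) + 10139) = 38741*((11868 + 4251) + 10139) = 38741*(16119 + 10139) = 38741*26258 = 1017261178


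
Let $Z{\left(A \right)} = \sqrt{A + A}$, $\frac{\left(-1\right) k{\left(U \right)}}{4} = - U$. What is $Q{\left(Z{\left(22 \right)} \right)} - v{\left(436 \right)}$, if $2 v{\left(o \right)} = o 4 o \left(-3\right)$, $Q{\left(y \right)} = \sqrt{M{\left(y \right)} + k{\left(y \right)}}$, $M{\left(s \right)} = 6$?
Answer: $1140576 + \sqrt{6 + 8 \sqrt{11}} \approx 1.1406 \cdot 10^{6}$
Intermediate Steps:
$k{\left(U \right)} = 4 U$ ($k{\left(U \right)} = - 4 \left(- U\right) = 4 U$)
$Z{\left(A \right)} = \sqrt{2} \sqrt{A}$ ($Z{\left(A \right)} = \sqrt{2 A} = \sqrt{2} \sqrt{A}$)
$Q{\left(y \right)} = \sqrt{6 + 4 y}$
$v{\left(o \right)} = - 6 o^{2}$ ($v{\left(o \right)} = \frac{o 4 o \left(-3\right)}{2} = \frac{4 o o \left(-3\right)}{2} = \frac{4 o^{2} \left(-3\right)}{2} = \frac{\left(-12\right) o^{2}}{2} = - 6 o^{2}$)
$Q{\left(Z{\left(22 \right)} \right)} - v{\left(436 \right)} = \sqrt{6 + 4 \sqrt{2} \sqrt{22}} - - 6 \cdot 436^{2} = \sqrt{6 + 4 \cdot 2 \sqrt{11}} - \left(-6\right) 190096 = \sqrt{6 + 8 \sqrt{11}} - -1140576 = \sqrt{6 + 8 \sqrt{11}} + 1140576 = 1140576 + \sqrt{6 + 8 \sqrt{11}}$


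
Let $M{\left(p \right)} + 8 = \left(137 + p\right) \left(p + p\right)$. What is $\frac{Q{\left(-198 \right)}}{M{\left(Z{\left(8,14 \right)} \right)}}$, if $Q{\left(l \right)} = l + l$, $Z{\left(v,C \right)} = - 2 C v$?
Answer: $- \frac{99}{9742} \approx -0.010162$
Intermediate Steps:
$Z{\left(v,C \right)} = - 2 C v$
$M{\left(p \right)} = -8 + 2 p \left(137 + p\right)$ ($M{\left(p \right)} = -8 + \left(137 + p\right) \left(p + p\right) = -8 + \left(137 + p\right) 2 p = -8 + 2 p \left(137 + p\right)$)
$Q{\left(l \right)} = 2 l$
$\frac{Q{\left(-198 \right)}}{M{\left(Z{\left(8,14 \right)} \right)}} = \frac{2 \left(-198\right)}{-8 + 2 \left(\left(-2\right) 14 \cdot 8\right)^{2} + 274 \left(\left(-2\right) 14 \cdot 8\right)} = - \frac{396}{-8 + 2 \left(-224\right)^{2} + 274 \left(-224\right)} = - \frac{396}{-8 + 2 \cdot 50176 - 61376} = - \frac{396}{-8 + 100352 - 61376} = - \frac{396}{38968} = \left(-396\right) \frac{1}{38968} = - \frac{99}{9742}$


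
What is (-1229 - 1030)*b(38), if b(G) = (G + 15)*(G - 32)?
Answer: -718362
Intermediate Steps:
b(G) = (-32 + G)*(15 + G) (b(G) = (15 + G)*(-32 + G) = (-32 + G)*(15 + G))
(-1229 - 1030)*b(38) = (-1229 - 1030)*(-480 + 38**2 - 17*38) = -2259*(-480 + 1444 - 646) = -2259*318 = -718362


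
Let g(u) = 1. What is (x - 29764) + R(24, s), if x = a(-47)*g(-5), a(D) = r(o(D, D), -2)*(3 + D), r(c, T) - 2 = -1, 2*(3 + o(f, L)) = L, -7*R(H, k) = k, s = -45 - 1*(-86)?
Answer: -208697/7 ≈ -29814.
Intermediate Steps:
s = 41 (s = -45 + 86 = 41)
R(H, k) = -k/7
o(f, L) = -3 + L/2
r(c, T) = 1 (r(c, T) = 2 - 1 = 1)
a(D) = 3 + D (a(D) = 1*(3 + D) = 3 + D)
x = -44 (x = (3 - 47)*1 = -44*1 = -44)
(x - 29764) + R(24, s) = (-44 - 29764) - ⅐*41 = -29808 - 41/7 = -208697/7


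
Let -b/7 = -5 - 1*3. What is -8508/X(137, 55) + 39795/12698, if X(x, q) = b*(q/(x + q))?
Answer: -368215563/698390 ≈ -527.23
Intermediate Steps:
b = 56 (b = -7*(-5 - 1*3) = -7*(-5 - 3) = -7*(-8) = 56)
X(x, q) = 56*q/(q + x) (X(x, q) = 56*(q/(x + q)) = 56*(q/(q + x)) = 56*q/(q + x))
-8508/X(137, 55) + 39795/12698 = -8508/(56*55/(55 + 137)) + 39795/12698 = -8508/(56*55/192) + 39795*(1/12698) = -8508/(56*55*(1/192)) + 5685/1814 = -8508/385/24 + 5685/1814 = -8508*24/385 + 5685/1814 = -204192/385 + 5685/1814 = -368215563/698390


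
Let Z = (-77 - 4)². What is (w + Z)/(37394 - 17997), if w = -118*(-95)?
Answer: 17771/19397 ≈ 0.91617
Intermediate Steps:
w = 11210
Z = 6561 (Z = (-81)² = 6561)
(w + Z)/(37394 - 17997) = (11210 + 6561)/(37394 - 17997) = 17771/19397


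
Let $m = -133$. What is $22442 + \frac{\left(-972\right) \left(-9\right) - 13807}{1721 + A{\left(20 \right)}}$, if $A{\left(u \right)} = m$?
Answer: $\frac{35632837}{1588} \approx 22439.0$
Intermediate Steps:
$A{\left(u \right)} = -133$
$22442 + \frac{\left(-972\right) \left(-9\right) - 13807}{1721 + A{\left(20 \right)}} = 22442 + \frac{\left(-972\right) \left(-9\right) - 13807}{1721 - 133} = 22442 + \frac{8748 - 13807}{1588} = 22442 - \frac{5059}{1588} = \frac{35632837}{1588}$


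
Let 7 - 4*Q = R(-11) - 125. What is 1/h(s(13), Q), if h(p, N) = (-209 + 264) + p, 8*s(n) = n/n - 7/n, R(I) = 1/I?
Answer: 52/2863 ≈ 0.018163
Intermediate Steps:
Q = 1453/44 (Q = 7/4 - (1/(-11) - 125)/4 = 7/4 - (-1/11 - 125)/4 = 7/4 - 1/4*(-1376/11) = 7/4 + 344/11 = 1453/44 ≈ 33.023)
s(n) = 1/8 - 7/(8*n) (s(n) = (n/n - 7/n)/8 = (1 - 7/n)/8 = 1/8 - 7/(8*n))
h(p, N) = 55 + p
1/h(s(13), Q) = 1/(55 + (1/8)*(-7 + 13)/13) = 1/(55 + (1/8)*(1/13)*6) = 1/(55 + 3/52) = 1/(2863/52) = 52/2863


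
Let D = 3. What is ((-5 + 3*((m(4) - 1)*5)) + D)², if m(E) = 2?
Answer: 169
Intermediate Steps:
((-5 + 3*((m(4) - 1)*5)) + D)² = ((-5 + 3*((2 - 1)*5)) + 3)² = ((-5 + 3*(1*5)) + 3)² = ((-5 + 3*5) + 3)² = ((-5 + 15) + 3)² = (10 + 3)² = 13² = 169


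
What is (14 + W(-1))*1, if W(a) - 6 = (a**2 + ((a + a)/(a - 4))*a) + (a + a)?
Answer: 93/5 ≈ 18.600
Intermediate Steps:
W(a) = 6 + a**2 + 2*a + 2*a**2/(-4 + a) (W(a) = 6 + ((a**2 + ((a + a)/(a - 4))*a) + (a + a)) = 6 + ((a**2 + ((2*a)/(-4 + a))*a) + 2*a) = 6 + ((a**2 + (2*a/(-4 + a))*a) + 2*a) = 6 + ((a**2 + 2*a**2/(-4 + a)) + 2*a) = 6 + (a**2 + 2*a + 2*a**2/(-4 + a)) = 6 + a**2 + 2*a + 2*a**2/(-4 + a))
(14 + W(-1))*1 = (14 + (-24 + (-1)**3 - 2*(-1))/(-4 - 1))*1 = (14 + (-24 - 1 + 2)/(-5))*1 = (14 - 1/5*(-23))*1 = (14 + 23/5)*1 = (93/5)*1 = 93/5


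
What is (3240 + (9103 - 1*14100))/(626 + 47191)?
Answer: -251/6831 ≈ -0.036744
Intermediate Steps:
(3240 + (9103 - 1*14100))/(626 + 47191) = (3240 + (9103 - 14100))/47817 = (3240 - 4997)*(1/47817) = -1757*1/47817 = -251/6831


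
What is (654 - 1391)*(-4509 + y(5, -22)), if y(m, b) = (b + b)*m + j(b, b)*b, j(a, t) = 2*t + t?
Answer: 2415149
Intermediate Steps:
j(a, t) = 3*t
y(m, b) = 3*b**2 + 2*b*m (y(m, b) = (b + b)*m + (3*b)*b = (2*b)*m + 3*b**2 = 2*b*m + 3*b**2 = 3*b**2 + 2*b*m)
(654 - 1391)*(-4509 + y(5, -22)) = (654 - 1391)*(-4509 - 22*(2*5 + 3*(-22))) = -737*(-4509 - 22*(10 - 66)) = -737*(-4509 - 22*(-56)) = -737*(-4509 + 1232) = -737*(-3277) = 2415149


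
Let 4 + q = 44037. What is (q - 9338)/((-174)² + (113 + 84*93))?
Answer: 34695/38201 ≈ 0.90822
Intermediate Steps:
q = 44033 (q = -4 + 44037 = 44033)
(q - 9338)/((-174)² + (113 + 84*93)) = (44033 - 9338)/((-174)² + (113 + 84*93)) = 34695/(30276 + (113 + 7812)) = 34695/(30276 + 7925) = 34695/38201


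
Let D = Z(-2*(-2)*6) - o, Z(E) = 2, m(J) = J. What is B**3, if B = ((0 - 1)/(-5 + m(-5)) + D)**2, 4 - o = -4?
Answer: 42180533641/1000000 ≈ 42181.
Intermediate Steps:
o = 8 (o = 4 - 1*(-4) = 4 + 4 = 8)
D = -6 (D = 2 - 1*8 = 2 - 8 = -6)
B = 3481/100 (B = ((0 - 1)/(-5 - 5) - 6)**2 = (-1/(-10) - 6)**2 = (-1*(-1/10) - 6)**2 = (1/10 - 6)**2 = (-59/10)**2 = 3481/100 ≈ 34.810)
B**3 = (3481/100)**3 = 42180533641/1000000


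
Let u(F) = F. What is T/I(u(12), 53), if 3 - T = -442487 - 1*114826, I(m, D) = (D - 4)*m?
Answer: 46443/49 ≈ 947.82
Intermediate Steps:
I(m, D) = m*(-4 + D) (I(m, D) = (-4 + D)*m = m*(-4 + D))
T = 557316 (T = 3 - (-442487 - 1*114826) = 3 - (-442487 - 114826) = 3 - 1*(-557313) = 3 + 557313 = 557316)
T/I(u(12), 53) = 557316/((12*(-4 + 53))) = 557316/((12*49)) = 557316/588 = 557316*(1/588) = 46443/49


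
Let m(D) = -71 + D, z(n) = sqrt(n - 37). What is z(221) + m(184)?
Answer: 113 + 2*sqrt(46) ≈ 126.56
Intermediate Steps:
z(n) = sqrt(-37 + n)
z(221) + m(184) = sqrt(-37 + 221) + (-71 + 184) = sqrt(184) + 113 = 2*sqrt(46) + 113 = 113 + 2*sqrt(46)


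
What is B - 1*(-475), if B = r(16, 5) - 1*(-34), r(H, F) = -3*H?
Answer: 461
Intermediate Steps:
B = -14 (B = -3*16 - 1*(-34) = -48 + 34 = -14)
B - 1*(-475) = -14 - 1*(-475) = -14 + 475 = 461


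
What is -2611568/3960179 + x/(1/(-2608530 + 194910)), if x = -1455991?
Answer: 13916896673191126612/3960179 ≈ 3.5142e+12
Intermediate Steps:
-2611568/3960179 + x/(1/(-2608530 + 194910)) = -2611568/3960179 - 1455991/(1/(-2608530 + 194910)) = -2611568*1/3960179 - 1455991/(1/(-2413620)) = -2611568/3960179 - 1455991/(-1/2413620) = -2611568/3960179 - 1455991*(-2413620) = -2611568/3960179 + 3514208997420 = 13916896673191126612/3960179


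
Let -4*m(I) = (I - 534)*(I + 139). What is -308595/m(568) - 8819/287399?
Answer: 25324827607/493464083 ≈ 51.320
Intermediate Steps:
m(I) = -(-534 + I)*(139 + I)/4 (m(I) = -(I - 534)*(I + 139)/4 = -(-534 + I)*(139 + I)/4)
-308595/m(568) - 8819/287399 = -308595/(37113/2 - ¼*568² + (395/4)*568) - 8819/287399 = -308595/(37113/2 - ¼*322624 + 56090) - 8819*1/287399 = -308595/(37113/2 - 80656 + 56090) - 8819/287399 = -308595/(-12019/2) - 8819/287399 = -308595*(-2/12019) - 8819/287399 = 88170/1717 - 8819/287399 = 25324827607/493464083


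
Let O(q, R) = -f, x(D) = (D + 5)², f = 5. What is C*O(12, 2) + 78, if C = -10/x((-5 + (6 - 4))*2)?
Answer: 128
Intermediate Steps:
x(D) = (5 + D)²
O(q, R) = -5 (O(q, R) = -1*5 = -5)
C = -10 (C = -10/(5 + (-5 + (6 - 4))*2)² = -10/(5 + (-5 + 2)*2)² = -10/(5 - 3*2)² = -10/(5 - 6)² = -10/((-1)²) = -10/1 = -10*1 = -10)
C*O(12, 2) + 78 = -10*(-5) + 78 = 50 + 78 = 128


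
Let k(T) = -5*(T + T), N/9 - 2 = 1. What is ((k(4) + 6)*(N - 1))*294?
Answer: -259896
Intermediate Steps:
N = 27 (N = 18 + 9*1 = 18 + 9 = 27)
k(T) = -10*T
((k(4) + 6)*(N - 1))*294 = ((-10*4 + 6)*(27 - 1))*294 = ((-40 + 6)*26)*294 = -34*26*294 = -884*294 = -259896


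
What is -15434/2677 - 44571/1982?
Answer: -149906755/5305814 ≈ -28.253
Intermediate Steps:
-15434/2677 - 44571/1982 = -149906755/5305814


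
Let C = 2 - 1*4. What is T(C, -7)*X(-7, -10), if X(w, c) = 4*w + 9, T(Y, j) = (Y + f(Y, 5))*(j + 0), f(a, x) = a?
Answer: -532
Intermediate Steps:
C = -2 (C = 2 - 4 = -2)
T(Y, j) = 2*Y*j (T(Y, j) = (Y + Y)*(j + 0) = (2*Y)*j = 2*Y*j)
X(w, c) = 9 + 4*w
T(C, -7)*X(-7, -10) = (2*(-2)*(-7))*(9 + 4*(-7)) = 28*(9 - 28) = 28*(-19) = -532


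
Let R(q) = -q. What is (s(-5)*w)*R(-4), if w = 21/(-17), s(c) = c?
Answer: 420/17 ≈ 24.706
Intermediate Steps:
w = -21/17 (w = 21*(-1/17) = -21/17 ≈ -1.2353)
(s(-5)*w)*R(-4) = (-5*(-21/17))*(-1*(-4)) = (105/17)*4 = 420/17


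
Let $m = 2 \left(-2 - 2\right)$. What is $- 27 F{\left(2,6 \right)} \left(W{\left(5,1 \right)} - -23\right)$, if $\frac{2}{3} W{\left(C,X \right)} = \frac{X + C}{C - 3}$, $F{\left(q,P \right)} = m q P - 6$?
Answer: $75735$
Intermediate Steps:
$m = -8$ ($m = 2 \left(-4\right) = -8$)
$F{\left(q,P \right)} = -6 - 8 P q$ ($F{\left(q,P \right)} = - 8 q P - 6 = - 8 P q - 6 = -6 - 8 P q$)
$W{\left(C,X \right)} = \frac{3 \left(C + X\right)}{2 \left(-3 + C\right)}$ ($W{\left(C,X \right)} = \frac{3 \frac{X + C}{C - 3}}{2} = \frac{3 \frac{C + X}{-3 + C}}{2} = \frac{3 \left(C + X\right)}{2 \left(-3 + C\right)}$)
$- 27 F{\left(2,6 \right)} \left(W{\left(5,1 \right)} - -23\right) = - 27 \left(-6 - 48 \cdot 2\right) \left(\frac{3 \left(5 + 1\right)}{2 \left(-3 + 5\right)} - -23\right) = - 27 \left(-6 - 96\right) \left(\frac{3}{2} \cdot \frac{1}{2} \cdot 6 + 23\right) = \left(-27\right) \left(-102\right) \left(\frac{3}{2} \cdot \frac{1}{2} \cdot 6 + 23\right) = 2754 \left(\frac{9}{2} + 23\right) = 2754 \cdot \frac{55}{2} = 75735$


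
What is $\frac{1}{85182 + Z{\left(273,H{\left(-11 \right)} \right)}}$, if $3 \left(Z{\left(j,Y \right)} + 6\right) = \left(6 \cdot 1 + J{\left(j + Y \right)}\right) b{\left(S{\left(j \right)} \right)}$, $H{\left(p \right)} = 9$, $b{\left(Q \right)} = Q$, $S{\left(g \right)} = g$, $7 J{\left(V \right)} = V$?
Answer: $\frac{1}{89388} \approx 1.1187 \cdot 10^{-5}$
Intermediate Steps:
$J{\left(V \right)} = \frac{V}{7}$
$Z{\left(j,Y \right)} = -6 + \frac{j \left(6 + \frac{Y}{7} + \frac{j}{7}\right)}{3}$ ($Z{\left(j,Y \right)} = -6 + \frac{\left(6 \cdot 1 + \frac{j + Y}{7}\right) j}{3} = -6 + \frac{\left(6 + \frac{Y + j}{7}\right) j}{3} = -6 + \frac{\left(6 + \left(\frac{Y}{7} + \frac{j}{7}\right)\right) j}{3} = -6 + \frac{\left(6 + \frac{Y}{7} + \frac{j}{7}\right) j}{3} = -6 + \frac{j \left(6 + \frac{Y}{7} + \frac{j}{7}\right)}{3}$)
$\frac{1}{85182 + Z{\left(273,H{\left(-11 \right)} \right)}} = \frac{1}{85182 + \left(-6 + 2 \cdot 273 + \frac{1}{21} \cdot 273 \left(9 + 273\right)\right)} = \frac{1}{85182 + \left(-6 + 546 + \frac{1}{21} \cdot 273 \cdot 282\right)} = \frac{1}{85182 + \left(-6 + 546 + 3666\right)} = \frac{1}{85182 + 4206} = \frac{1}{89388}$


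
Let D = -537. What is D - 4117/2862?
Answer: -1541011/2862 ≈ -538.44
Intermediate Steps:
D - 4117/2862 = -537 - 4117/2862 = -1541011/2862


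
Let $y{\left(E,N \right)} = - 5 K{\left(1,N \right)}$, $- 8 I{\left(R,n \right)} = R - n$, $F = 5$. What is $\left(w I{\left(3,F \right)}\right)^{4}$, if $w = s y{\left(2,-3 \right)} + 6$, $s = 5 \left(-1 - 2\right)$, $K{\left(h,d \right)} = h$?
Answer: $\frac{43046721}{256} \approx 1.6815 \cdot 10^{5}$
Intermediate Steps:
$I{\left(R,n \right)} = - \frac{R}{8} + \frac{n}{8}$ ($I{\left(R,n \right)} = - \frac{R - n}{8} = - \frac{R}{8} + \frac{n}{8}$)
$y{\left(E,N \right)} = -5$ ($y{\left(E,N \right)} = \left(-5\right) 1 = -5$)
$s = -15$ ($s = 5 \left(-3\right) = -15$)
$w = 81$ ($w = \left(-15\right) \left(-5\right) + 6 = 75 + 6 = 81$)
$\left(w I{\left(3,F \right)}\right)^{4} = \left(81 \left(\left(- \frac{1}{8}\right) 3 + \frac{1}{8} \cdot 5\right)\right)^{4} = \left(81 \left(- \frac{3}{8} + \frac{5}{8}\right)\right)^{4} = \left(81 \cdot \frac{1}{4}\right)^{4} = \left(\frac{81}{4}\right)^{4} = \frac{43046721}{256}$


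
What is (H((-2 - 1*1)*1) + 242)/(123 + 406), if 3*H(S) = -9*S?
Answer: 251/529 ≈ 0.47448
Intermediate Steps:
H(S) = -3*S (H(S) = (-9*S)/3 = -3*S)
(H((-2 - 1*1)*1) + 242)/(123 + 406) = (-3*(-2 - 1*1) + 242)/(123 + 406) = (-3*(-2 - 1) + 242)/529 = (-(-9) + 242)*(1/529) = (-3*(-3) + 242)*(1/529) = (9 + 242)*(1/529) = 251*(1/529) = 251/529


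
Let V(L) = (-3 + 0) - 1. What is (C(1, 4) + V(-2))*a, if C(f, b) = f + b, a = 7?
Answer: 7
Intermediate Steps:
C(f, b) = b + f
V(L) = -4 (V(L) = -3 - 1 = -4)
(C(1, 4) + V(-2))*a = ((4 + 1) - 4)*7 = (5 - 4)*7 = 1*7 = 7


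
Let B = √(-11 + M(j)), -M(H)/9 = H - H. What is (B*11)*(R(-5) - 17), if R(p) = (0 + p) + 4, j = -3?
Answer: -198*I*√11 ≈ -656.69*I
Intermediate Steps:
M(H) = 0 (M(H) = -9*(H - H) = -9*0 = 0)
R(p) = 4 + p (R(p) = p + 4 = 4 + p)
B = I*√11 (B = √(-11 + 0) = √(-11) = I*√11 ≈ 3.3166*I)
(B*11)*(R(-5) - 17) = ((I*√11)*11)*((4 - 5) - 17) = (11*I*√11)*(-1 - 17) = (11*I*√11)*(-18) = -198*I*√11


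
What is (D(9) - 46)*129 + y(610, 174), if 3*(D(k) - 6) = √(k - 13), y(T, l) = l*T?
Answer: 100980 + 86*I ≈ 1.0098e+5 + 86.0*I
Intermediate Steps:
y(T, l) = T*l
D(k) = 6 + √(-13 + k)/3 (D(k) = 6 + √(k - 13)/3 = 6 + √(-13 + k)/3)
(D(9) - 46)*129 + y(610, 174) = ((6 + √(-13 + 9)/3) - 46)*129 + 610*174 = ((6 + √(-4)/3) - 46)*129 + 106140 = ((6 + (2*I)/3) - 46)*129 + 106140 = ((6 + 2*I/3) - 46)*129 + 106140 = (-40 + 2*I/3)*129 + 106140 = (-5160 + 86*I) + 106140 = 100980 + 86*I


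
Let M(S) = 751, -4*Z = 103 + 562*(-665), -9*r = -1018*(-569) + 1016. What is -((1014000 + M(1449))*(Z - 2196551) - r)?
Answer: 76830035988911/36 ≈ 2.1342e+12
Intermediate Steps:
r = -580258/9 (r = -(-1018*(-569) + 1016)/9 = -(579242 + 1016)/9 = -⅑*580258 = -580258/9 ≈ -64473.)
Z = 373627/4 (Z = -(103 + 562*(-665))/4 = -(103 - 373730)/4 = -¼*(-373627) = 373627/4 ≈ 93407.)
-((1014000 + M(1449))*(Z - 2196551) - r) = -((1014000 + 751)*(373627/4 - 2196551) - 1*(-580258/9)) = -(1014751*(-8412577/4) + 580258/9) = -(-8536670923327/4 + 580258/9) = -1*(-76830035988911/36) = 76830035988911/36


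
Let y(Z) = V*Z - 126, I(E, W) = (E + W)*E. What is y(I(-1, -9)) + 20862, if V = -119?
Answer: 19546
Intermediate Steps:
I(E, W) = E*(E + W)
y(Z) = -126 - 119*Z (y(Z) = -119*Z - 126 = -126 - 119*Z)
y(I(-1, -9)) + 20862 = (-126 - (-119)*(-1 - 9)) + 20862 = (-126 - (-119)*(-10)) + 20862 = (-126 - 119*10) + 20862 = (-126 - 1190) + 20862 = -1316 + 20862 = 19546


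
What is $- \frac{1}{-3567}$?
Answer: $\frac{1}{3567} \approx 0.00028035$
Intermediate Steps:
$- \frac{1}{-3567} = \left(-1\right) \left(- \frac{1}{3567}\right) = \frac{1}{3567}$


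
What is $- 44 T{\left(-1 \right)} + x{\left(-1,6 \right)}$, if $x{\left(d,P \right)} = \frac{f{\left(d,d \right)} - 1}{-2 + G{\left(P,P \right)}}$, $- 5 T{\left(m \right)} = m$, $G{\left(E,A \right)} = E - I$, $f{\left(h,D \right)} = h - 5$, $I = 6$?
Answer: $- \frac{53}{10} \approx -5.3$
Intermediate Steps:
$f{\left(h,D \right)} = -5 + h$ ($f{\left(h,D \right)} = h - 5 = -5 + h$)
$G{\left(E,A \right)} = -6 + E$ ($G{\left(E,A \right)} = E - 6 = -6 + E$)
$T{\left(m \right)} = - \frac{m}{5}$
$x{\left(d,P \right)} = \frac{-6 + d}{-8 + P}$ ($x{\left(d,P \right)} = \frac{\left(-5 + d\right) - 1}{-2 + \left(-6 + P\right)} = \frac{-6 + d}{-8 + P}$)
$- 44 T{\left(-1 \right)} + x{\left(-1,6 \right)} = - 44 \left(\left(- \frac{1}{5}\right) \left(-1\right)\right) + \frac{-6 - 1}{-8 + 6} = \left(-44\right) \frac{1}{5} + \frac{1}{-2} \left(-7\right) = - \frac{44}{5} - - \frac{7}{2} = - \frac{44}{5} + \frac{7}{2} = - \frac{53}{10}$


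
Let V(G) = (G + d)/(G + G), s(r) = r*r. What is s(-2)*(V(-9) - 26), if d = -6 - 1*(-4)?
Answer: -914/9 ≈ -101.56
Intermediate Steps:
d = -2 (d = -6 + 4 = -2)
s(r) = r**2
V(G) = (-2 + G)/(2*G) (V(G) = (G - 2)/(G + G) = (-2 + G)/((2*G)) = (-2 + G)*(1/(2*G)) = (-2 + G)/(2*G))
s(-2)*(V(-9) - 26) = (-2)**2*((1/2)*(-2 - 9)/(-9) - 26) = 4*((1/2)*(-1/9)*(-11) - 26) = 4*(11/18 - 26) = 4*(-457/18) = -914/9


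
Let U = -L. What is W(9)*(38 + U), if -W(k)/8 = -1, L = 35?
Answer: 24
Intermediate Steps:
U = -35 (U = -1*35 = -35)
W(k) = 8 (W(k) = -8*(-1) = 8)
W(9)*(38 + U) = 8*(38 - 35) = 8*3 = 24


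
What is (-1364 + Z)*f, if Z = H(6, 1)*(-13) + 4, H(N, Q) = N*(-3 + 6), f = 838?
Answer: -1335772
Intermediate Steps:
H(N, Q) = 3*N (H(N, Q) = N*3 = 3*N)
Z = -230 (Z = (3*6)*(-13) + 4 = 18*(-13) + 4 = -234 + 4 = -230)
(-1364 + Z)*f = (-1364 - 230)*838 = -1594*838 = -1335772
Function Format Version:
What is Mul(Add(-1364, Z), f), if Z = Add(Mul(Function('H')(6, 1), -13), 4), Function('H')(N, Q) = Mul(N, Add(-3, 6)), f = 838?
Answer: -1335772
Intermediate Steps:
Function('H')(N, Q) = Mul(3, N) (Function('H')(N, Q) = Mul(N, 3) = Mul(3, N))
Z = -230 (Z = Add(Mul(Mul(3, 6), -13), 4) = Add(Mul(18, -13), 4) = Add(-234, 4) = -230)
Mul(Add(-1364, Z), f) = Mul(Add(-1364, -230), 838) = Mul(-1594, 838) = -1335772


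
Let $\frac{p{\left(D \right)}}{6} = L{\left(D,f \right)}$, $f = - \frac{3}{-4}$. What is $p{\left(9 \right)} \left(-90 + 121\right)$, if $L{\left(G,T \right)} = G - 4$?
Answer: $930$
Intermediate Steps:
$f = \frac{3}{4}$ ($f = \left(-3\right) \left(- \frac{1}{4}\right) = \frac{3}{4} \approx 0.75$)
$L{\left(G,T \right)} = -4 + G$
$p{\left(D \right)} = -24 + 6 D$ ($p{\left(D \right)} = 6 \left(-4 + D\right) = -24 + 6 D$)
$p{\left(9 \right)} \left(-90 + 121\right) = \left(-24 + 6 \cdot 9\right) \left(-90 + 121\right) = \left(-24 + 54\right) 31 = 30 \cdot 31 = 930$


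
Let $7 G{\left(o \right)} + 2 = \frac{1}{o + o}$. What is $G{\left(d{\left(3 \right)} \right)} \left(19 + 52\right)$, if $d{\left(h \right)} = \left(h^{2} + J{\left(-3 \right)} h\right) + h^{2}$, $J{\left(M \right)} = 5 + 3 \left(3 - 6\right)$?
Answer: $- \frac{1633}{84} \approx -19.44$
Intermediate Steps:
$J{\left(M \right)} = -4$ ($J{\left(M \right)} = 5 + 3 \left(3 - 6\right) = 5 + 3 \left(-3\right) = 5 - 9 = -4$)
$d{\left(h \right)} = - 4 h + 2 h^{2}$ ($d{\left(h \right)} = \left(h^{2} - 4 h\right) + h^{2} = - 4 h + 2 h^{2}$)
$G{\left(o \right)} = - \frac{2}{7} + \frac{1}{14 o}$ ($G{\left(o \right)} = - \frac{2}{7} + \frac{1}{7 \left(o + o\right)} = - \frac{2}{7} + \frac{1}{7 \cdot 2 o} = - \frac{2}{7} + \frac{\frac{1}{2} \frac{1}{o}}{7} = - \frac{2}{7} + \frac{1}{14 o}$)
$G{\left(d{\left(3 \right)} \right)} \left(19 + 52\right) = \frac{1 - 4 \cdot 2 \cdot 3 \left(-2 + 3\right)}{14 \cdot 2 \cdot 3 \left(-2 + 3\right)} \left(19 + 52\right) = \frac{1 - 4 \cdot 2 \cdot 3 \cdot 1}{14 \cdot 2 \cdot 3 \cdot 1} \cdot 71 = \frac{1 - 24}{14 \cdot 6} \cdot 71 = \frac{1}{14} \cdot \frac{1}{6} \left(1 - 24\right) 71 = \frac{1}{14} \cdot \frac{1}{6} \left(-23\right) 71 = \left(- \frac{23}{84}\right) 71 = - \frac{1633}{84}$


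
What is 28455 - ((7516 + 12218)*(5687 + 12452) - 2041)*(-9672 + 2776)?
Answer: 2468443813015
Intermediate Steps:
28455 - ((7516 + 12218)*(5687 + 12452) - 2041)*(-9672 + 2776) = 28455 - (19734*18139 - 2041)*(-6896) = 28455 - (357955026 - 2041)*(-6896) = 28455 - 357952985*(-6896) = 28455 - 1*(-2468443784560) = 28455 + 2468443784560 = 2468443813015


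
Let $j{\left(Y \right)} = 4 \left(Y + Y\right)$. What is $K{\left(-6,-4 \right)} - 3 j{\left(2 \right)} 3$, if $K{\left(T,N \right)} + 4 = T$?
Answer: $1440$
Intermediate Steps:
$K{\left(T,N \right)} = -4 + T$
$j{\left(Y \right)} = 8 Y$ ($j{\left(Y \right)} = 4 \cdot 2 Y = 8 Y$)
$K{\left(-6,-4 \right)} - 3 j{\left(2 \right)} 3 = \left(-4 - 6\right) - 3 \cdot 8 \cdot 2 \cdot 3 = - 10 \left(-3\right) 16 \cdot 3 = - 10 \left(\left(-48\right) 3\right) = \left(-10\right) \left(-144\right) = 1440$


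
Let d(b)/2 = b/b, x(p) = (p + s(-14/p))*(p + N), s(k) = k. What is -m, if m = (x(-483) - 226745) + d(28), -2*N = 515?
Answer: -18063791/138 ≈ -1.3090e+5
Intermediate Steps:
N = -515/2 (N = -½*515 = -515/2 ≈ -257.50)
x(p) = (-515/2 + p)*(p - 14/p) (x(p) = (p - 14/p)*(p - 515/2) = (p - 14/p)*(-515/2 + p) = (-515/2 + p)*(p - 14/p))
d(b) = 2 (d(b) = 2*(b/b) = 2*1 = 2)
m = 18063791/138 (m = ((-14 + (-483)² + 3605/(-483) - 515/2*(-483)) - 226745) + 2 = ((-14 + 233289 + 3605*(-1/483) + 248745/2) - 226745) + 2 = ((-14 + 233289 - 515/69 + 248745/2) - 226745) + 2 = (49354325/138 - 226745) + 2 = 18063515/138 + 2 = 18063791/138 ≈ 1.3090e+5)
-m = -1*18063791/138 = -18063791/138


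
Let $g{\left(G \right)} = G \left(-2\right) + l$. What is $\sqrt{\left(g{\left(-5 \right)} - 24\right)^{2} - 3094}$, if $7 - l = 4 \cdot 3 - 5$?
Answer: $3 i \sqrt{322} \approx 53.833 i$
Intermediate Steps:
$l = 0$ ($l = 7 - \left(4 \cdot 3 - 5\right) = 7 - \left(12 - 5\right) = 7 - 7 = 0$)
$g{\left(G \right)} = - 2 G$ ($g{\left(G \right)} = G \left(-2\right) + 0 = - 2 G + 0 = - 2 G$)
$\sqrt{\left(g{\left(-5 \right)} - 24\right)^{2} - 3094} = \sqrt{\left(\left(-2\right) \left(-5\right) - 24\right)^{2} - 3094} = \sqrt{\left(10 - 24\right)^{2} - 3094} = \sqrt{\left(-14\right)^{2} - 3094} = \sqrt{196 - 3094} = \sqrt{-2898} = 3 i \sqrt{322}$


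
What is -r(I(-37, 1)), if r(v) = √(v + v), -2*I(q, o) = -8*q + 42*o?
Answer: -13*I*√2 ≈ -18.385*I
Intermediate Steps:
I(q, o) = -21*o + 4*q (I(q, o) = -(-8*q + 42*o)/2 = -21*o + 4*q)
r(v) = √2*√v (r(v) = √(2*v) = √2*√v)
-r(I(-37, 1)) = -√2*√(-21*1 + 4*(-37)) = -√2*√(-21 - 148) = -√2*√(-169) = -√2*13*I = -13*I*√2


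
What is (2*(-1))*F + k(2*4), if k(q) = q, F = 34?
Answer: -60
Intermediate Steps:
(2*(-1))*F + k(2*4) = (2*(-1))*34 + 2*4 = -2*34 + 8 = -68 + 8 = -60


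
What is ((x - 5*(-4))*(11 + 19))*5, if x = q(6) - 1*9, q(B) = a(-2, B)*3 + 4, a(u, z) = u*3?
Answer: -450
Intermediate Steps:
a(u, z) = 3*u
q(B) = -14 (q(B) = (3*(-2))*3 + 4 = -6*3 + 4 = -18 + 4 = -14)
x = -23 (x = -14 - 1*9 = -14 - 9 = -23)
((x - 5*(-4))*(11 + 19))*5 = ((-23 - 5*(-4))*(11 + 19))*5 = ((-23 - 1*(-20))*30)*5 = ((-23 + 20)*30)*5 = -3*30*5 = -90*5 = -450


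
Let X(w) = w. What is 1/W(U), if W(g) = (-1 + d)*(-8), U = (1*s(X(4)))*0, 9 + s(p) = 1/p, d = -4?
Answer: 1/40 ≈ 0.025000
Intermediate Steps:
s(p) = -9 + 1/p
U = 0 (U = (1*(-9 + 1/4))*0 = (1*(-9 + ¼))*0 = (1*(-35/4))*0 = -35/4*0 = 0)
W(g) = 40 (W(g) = (-1 - 4)*(-8) = -5*(-8) = 40)
1/W(U) = 1/40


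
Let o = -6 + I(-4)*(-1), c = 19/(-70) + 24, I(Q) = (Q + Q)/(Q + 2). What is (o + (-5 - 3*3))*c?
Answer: -19932/35 ≈ -569.49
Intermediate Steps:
I(Q) = 2*Q/(2 + Q) (I(Q) = (2*Q)/(2 + Q) = 2*Q/(2 + Q))
c = 1661/70 (c = 19*(-1/70) + 24 = -19/70 + 24 = 1661/70 ≈ 23.729)
o = -10 (o = -6 + (2*(-4)/(2 - 4))*(-1) = -6 + (2*(-4)/(-2))*(-1) = -6 + (2*(-4)*(-1/2))*(-1) = -6 + 4*(-1) = -6 - 4 = -10)
(o + (-5 - 3*3))*c = (-10 + (-5 - 3*3))*(1661/70) = (-10 + (-5 - 9))*(1661/70) = (-10 - 14)*(1661/70) = -24*1661/70 = -19932/35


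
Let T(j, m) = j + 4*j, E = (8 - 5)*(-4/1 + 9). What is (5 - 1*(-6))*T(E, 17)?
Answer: 825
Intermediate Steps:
E = 15 (E = 3*(-4*1 + 9) = 3*(-4 + 9) = 3*5 = 15)
T(j, m) = 5*j
(5 - 1*(-6))*T(E, 17) = (5 - 1*(-6))*(5*15) = (5 + 6)*75 = 11*75 = 825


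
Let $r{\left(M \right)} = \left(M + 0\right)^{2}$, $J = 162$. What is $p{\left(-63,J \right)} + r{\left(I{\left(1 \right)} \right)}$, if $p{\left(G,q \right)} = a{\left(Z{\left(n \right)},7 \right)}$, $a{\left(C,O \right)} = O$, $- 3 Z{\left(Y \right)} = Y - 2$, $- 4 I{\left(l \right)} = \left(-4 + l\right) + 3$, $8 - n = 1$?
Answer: $7$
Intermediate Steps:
$n = 7$ ($n = 8 - 1 = 7$)
$I{\left(l \right)} = \frac{1}{4} - \frac{l}{4}$ ($I{\left(l \right)} = - \frac{\left(-4 + l\right) + 3}{4} = - \frac{-1 + l}{4} = \frac{1}{4} - \frac{l}{4}$)
$Z{\left(Y \right)} = \frac{2}{3} - \frac{Y}{3}$ ($Z{\left(Y \right)} = - \frac{Y - 2}{3} = - \frac{-2 + Y}{3} = \frac{2}{3} - \frac{Y}{3}$)
$p{\left(G,q \right)} = 7$
$r{\left(M \right)} = M^{2}$
$p{\left(-63,J \right)} + r{\left(I{\left(1 \right)} \right)} = 7 + \left(\frac{1}{4} - \frac{1}{4}\right)^{2} = 7 + 0^{2} = 7 + 0 = 7$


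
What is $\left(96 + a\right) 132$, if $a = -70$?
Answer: $3432$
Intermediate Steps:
$\left(96 + a\right) 132 = \left(96 - 70\right) 132 = 26 \cdot 132 = 3432$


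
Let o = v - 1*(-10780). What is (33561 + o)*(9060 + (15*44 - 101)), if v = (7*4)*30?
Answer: 434596039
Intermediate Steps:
v = 840 (v = 28*30 = 840)
o = 11620 (o = 840 - 1*(-10780) = 840 + 10780 = 11620)
(33561 + o)*(9060 + (15*44 - 101)) = (33561 + 11620)*(9060 + (15*44 - 101)) = 45181*(9060 + (660 - 101)) = 45181*(9060 + 559) = 45181*9619 = 434596039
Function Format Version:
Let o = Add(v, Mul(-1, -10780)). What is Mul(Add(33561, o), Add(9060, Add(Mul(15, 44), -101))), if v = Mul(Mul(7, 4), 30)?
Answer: 434596039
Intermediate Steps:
v = 840 (v = Mul(28, 30) = 840)
o = 11620 (o = Add(840, Mul(-1, -10780)) = Add(840, 10780) = 11620)
Mul(Add(33561, o), Add(9060, Add(Mul(15, 44), -101))) = Mul(Add(33561, 11620), Add(9060, Add(Mul(15, 44), -101))) = Mul(45181, Add(9060, Add(660, -101))) = Mul(45181, Add(9060, 559)) = Mul(45181, 9619) = 434596039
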